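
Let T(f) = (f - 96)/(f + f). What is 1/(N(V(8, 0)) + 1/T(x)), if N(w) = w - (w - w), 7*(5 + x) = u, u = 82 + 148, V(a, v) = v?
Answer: -159/130 ≈ -1.2231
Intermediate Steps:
u = 230
x = 195/7 (x = -5 + (⅐)*230 = -5 + 230/7 = 195/7 ≈ 27.857)
N(w) = w (N(w) = w - 1*0 = w + 0 = w)
T(f) = (-96 + f)/(2*f) (T(f) = (-96 + f)/((2*f)) = (-96 + f)*(1/(2*f)) = (-96 + f)/(2*f))
1/(N(V(8, 0)) + 1/T(x)) = 1/(0 + 1/((-96 + 195/7)/(2*(195/7)))) = 1/(0 + 1/((½)*(7/195)*(-477/7))) = 1/(0 + 1/(-159/130)) = 1/(0 - 130/159) = 1/(-130/159) = -159/130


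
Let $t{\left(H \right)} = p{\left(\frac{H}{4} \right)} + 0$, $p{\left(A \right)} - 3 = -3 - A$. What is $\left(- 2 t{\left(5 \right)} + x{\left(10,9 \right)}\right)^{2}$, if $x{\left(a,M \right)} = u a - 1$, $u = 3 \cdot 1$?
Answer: $\frac{3969}{4} \approx 992.25$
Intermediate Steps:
$p{\left(A \right)} = - A$ ($p{\left(A \right)} = 3 - \left(3 + A\right) = - A$)
$u = 3$
$t{\left(H \right)} = - \frac{H}{4}$ ($t{\left(H \right)} = - \frac{H}{4} + 0 = - \frac{H}{4}$)
$x{\left(a,M \right)} = -1 + 3 a$ ($x{\left(a,M \right)} = 3 a - 1 = -1 + 3 a$)
$\left(- 2 t{\left(5 \right)} + x{\left(10,9 \right)}\right)^{2} = \left(- 2 \left(\left(- \frac{1}{4}\right) 5\right) + \left(-1 + 3 \cdot 10\right)\right)^{2} = \left(\left(-2\right) \left(- \frac{5}{4}\right) + \left(-1 + 30\right)\right)^{2} = \left(\frac{5}{2} + 29\right)^{2} = \left(\frac{63}{2}\right)^{2} = \frac{3969}{4}$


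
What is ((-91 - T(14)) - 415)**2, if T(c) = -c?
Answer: 242064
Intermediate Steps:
((-91 - T(14)) - 415)**2 = ((-91 - (-1)*14) - 415)**2 = ((-91 - 1*(-14)) - 415)**2 = ((-91 + 14) - 415)**2 = (-77 - 415)**2 = (-492)**2 = 242064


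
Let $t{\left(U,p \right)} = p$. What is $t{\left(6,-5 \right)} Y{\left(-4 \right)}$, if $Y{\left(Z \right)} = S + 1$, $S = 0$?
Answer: $-5$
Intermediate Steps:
$Y{\left(Z \right)} = 1$ ($Y{\left(Z \right)} = 0 + 1 = 1$)
$t{\left(6,-5 \right)} Y{\left(-4 \right)} = \left(-5\right) 1 = -5$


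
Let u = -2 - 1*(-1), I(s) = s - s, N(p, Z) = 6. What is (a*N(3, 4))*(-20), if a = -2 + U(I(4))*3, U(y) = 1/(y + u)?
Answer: 600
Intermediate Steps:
I(s) = 0
u = -1 (u = -2 + 1 = -1)
U(y) = 1/(-1 + y) (U(y) = 1/(y - 1) = 1/(-1 + y))
a = -5 (a = -2 + 3/(-1 + 0) = -2 + 3/(-1) = -2 - 1*3 = -2 - 3 = -5)
(a*N(3, 4))*(-20) = -5*6*(-20) = -30*(-20) = 600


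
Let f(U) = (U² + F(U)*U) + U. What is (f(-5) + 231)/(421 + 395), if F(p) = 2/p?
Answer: 253/816 ≈ 0.31005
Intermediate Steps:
f(U) = 2 + U + U² (f(U) = (U² + (2/U)*U) + U = (U² + 2) + U = (2 + U²) + U = 2 + U + U²)
(f(-5) + 231)/(421 + 395) = ((2 - 5*(1 - 5)) + 231)/(421 + 395) = ((2 - 5*(-4)) + 231)/816 = ((2 + 20) + 231)*(1/816) = (22 + 231)*(1/816) = 253*(1/816) = 253/816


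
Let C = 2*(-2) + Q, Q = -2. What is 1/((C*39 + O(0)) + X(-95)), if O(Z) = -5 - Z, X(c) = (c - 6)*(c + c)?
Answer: 1/18951 ≈ 5.2768e-5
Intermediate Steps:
X(c) = 2*c*(-6 + c) (X(c) = (-6 + c)*(2*c) = 2*c*(-6 + c))
C = -6 (C = 2*(-2) - 2 = -4 - 2 = -6)
1/((C*39 + O(0)) + X(-95)) = 1/((-6*39 + (-5 - 1*0)) + 2*(-95)*(-6 - 95)) = 1/((-234 + (-5 + 0)) + 2*(-95)*(-101)) = 1/((-234 - 5) + 19190) = 1/(-239 + 19190) = 1/18951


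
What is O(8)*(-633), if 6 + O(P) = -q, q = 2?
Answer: 5064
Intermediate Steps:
O(P) = -8 (O(P) = -6 - 1*2 = -6 - 2 = -8)
O(8)*(-633) = -8*(-633) = 5064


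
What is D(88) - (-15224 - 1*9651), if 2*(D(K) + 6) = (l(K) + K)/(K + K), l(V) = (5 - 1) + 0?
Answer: 2188495/88 ≈ 24869.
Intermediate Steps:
l(V) = 4 (l(V) = 4 + 0 = 4)
D(K) = -6 + (4 + K)/(4*K) (D(K) = -6 + ((4 + K)/(K + K))/2 = -6 + ((4 + K)/((2*K)))/2 = -6 + ((4 + K)*(1/(2*K)))/2 = -6 + ((4 + K)/(2*K))/2 = -6 + (4 + K)/(4*K))
D(88) - (-15224 - 1*9651) = (-23/4 + 1/88) - (-15224 - 1*9651) = (-23/4 + 1/88) - (-15224 - 9651) = -505/88 - 1*(-24875) = -505/88 + 24875 = 2188495/88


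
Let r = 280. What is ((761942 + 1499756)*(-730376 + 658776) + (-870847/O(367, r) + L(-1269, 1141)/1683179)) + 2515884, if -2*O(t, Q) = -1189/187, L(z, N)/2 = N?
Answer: -324081158250139889160/2001299831 ≈ -1.6194e+11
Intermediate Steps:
L(z, N) = 2*N
O(t, Q) = 1189/374 (O(t, Q) = -(-1189)/(2*187) = -½*(-1189/187) = 1189/374)
((761942 + 1499756)*(-730376 + 658776) + (-870847/O(367, r) + L(-1269, 1141)/1683179)) + 2515884 = ((761942 + 1499756)*(-730376 + 658776) + (-870847/1189/374 + (2*1141)/1683179)) + 2515884 = (2261698*(-71600) + (-870847*374/1189 + 2282*(1/1683179))) + 2515884 = (-161937576800 + (-325696778/1189 + 2282/1683179)) + 2515884 = (-161937576800 - 548205974383964/2001299831) + 2515884 = -324086193288363904764/2001299831 + 2515884 = -324081158250139889160/2001299831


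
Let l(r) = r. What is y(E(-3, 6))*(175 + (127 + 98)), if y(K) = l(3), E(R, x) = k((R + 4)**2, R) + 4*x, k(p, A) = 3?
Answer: 1200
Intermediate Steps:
E(R, x) = 3 + 4*x
y(K) = 3
y(E(-3, 6))*(175 + (127 + 98)) = 3*(175 + (127 + 98)) = 3*(175 + 225) = 3*400 = 1200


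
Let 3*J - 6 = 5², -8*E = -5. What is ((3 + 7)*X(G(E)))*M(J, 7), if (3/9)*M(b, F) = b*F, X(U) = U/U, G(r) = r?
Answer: 2170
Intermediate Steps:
E = 5/8 (E = -⅛*(-5) = 5/8 ≈ 0.62500)
X(U) = 1
J = 31/3 (J = 2 + (⅓)*5² = 2 + (⅓)*25 = 2 + 25/3 = 31/3 ≈ 10.333)
M(b, F) = 3*F*b (M(b, F) = 3*(b*F) = 3*(F*b) = 3*F*b)
((3 + 7)*X(G(E)))*M(J, 7) = ((3 + 7)*1)*(3*7*(31/3)) = (10*1)*217 = 10*217 = 2170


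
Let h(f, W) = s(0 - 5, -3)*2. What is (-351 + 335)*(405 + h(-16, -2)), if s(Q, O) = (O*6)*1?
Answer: -5904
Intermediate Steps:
s(Q, O) = 6*O (s(Q, O) = (6*O)*1 = 6*O)
h(f, W) = -36 (h(f, W) = (6*(-3))*2 = -18*2 = -36)
(-351 + 335)*(405 + h(-16, -2)) = (-351 + 335)*(405 - 36) = -16*369 = -5904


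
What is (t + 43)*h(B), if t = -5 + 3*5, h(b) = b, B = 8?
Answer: 424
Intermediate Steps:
t = 10 (t = -5 + 15 = 10)
(t + 43)*h(B) = (10 + 43)*8 = 53*8 = 424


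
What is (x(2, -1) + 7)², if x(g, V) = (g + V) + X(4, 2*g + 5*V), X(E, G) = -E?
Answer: 16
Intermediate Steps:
x(g, V) = -4 + V + g (x(g, V) = (g + V) - 1*4 = (V + g) - 4 = -4 + V + g)
(x(2, -1) + 7)² = ((-4 - 1 + 2) + 7)² = (-3 + 7)² = 4² = 16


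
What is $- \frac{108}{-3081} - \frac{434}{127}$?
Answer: $- \frac{441146}{130429} \approx -3.3823$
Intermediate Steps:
$- \frac{108}{-3081} - \frac{434}{127} = \left(-108\right) \left(- \frac{1}{3081}\right) - \frac{434}{127} = \frac{36}{1027} - \frac{434}{127} = - \frac{441146}{130429}$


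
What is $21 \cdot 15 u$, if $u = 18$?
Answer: $5670$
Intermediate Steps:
$21 \cdot 15 u = 21 \cdot 15 \cdot 18 = 315 \cdot 18 = 5670$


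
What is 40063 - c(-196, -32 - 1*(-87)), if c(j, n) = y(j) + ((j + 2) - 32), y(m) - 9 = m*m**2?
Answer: 7569816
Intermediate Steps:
y(m) = 9 + m**3 (y(m) = 9 + m*m**2 = 9 + m**3)
c(j, n) = -21 + j + j**3 (c(j, n) = (9 + j**3) + ((j + 2) - 32) = (9 + j**3) + ((2 + j) - 32) = (9 + j**3) + (-30 + j) = -21 + j + j**3)
40063 - c(-196, -32 - 1*(-87)) = 40063 - (-21 - 196 + (-196)**3) = 40063 - (-21 - 196 - 7529536) = 40063 - 1*(-7529753) = 40063 + 7529753 = 7569816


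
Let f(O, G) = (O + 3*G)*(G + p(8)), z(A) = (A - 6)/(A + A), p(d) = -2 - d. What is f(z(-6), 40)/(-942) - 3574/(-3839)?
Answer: -1761477/602723 ≈ -2.9225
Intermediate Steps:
z(A) = (-6 + A)/(2*A) (z(A) = (-6 + A)/((2*A)) = (-6 + A)*(1/(2*A)) = (-6 + A)/(2*A))
f(O, G) = (-10 + G)*(O + 3*G) (f(O, G) = (O + 3*G)*(G + (-2 - 1*8)) = (O + 3*G)*(G + (-2 - 8)) = (O + 3*G)*(G - 10) = (O + 3*G)*(-10 + G) = (-10 + G)*(O + 3*G))
f(z(-6), 40)/(-942) - 3574/(-3839) = (-30*40 - 5*(-6 - 6)/(-6) + 3*40² + 40*((½)*(-6 - 6)/(-6)))/(-942) - 3574/(-3839) = (-1200 - 5*(-1)*(-12)/6 + 3*1600 + 40*((½)*(-⅙)*(-12)))*(-1/942) - 3574*(-1/3839) = (-1200 - 10*1 + 4800 + 40*1)*(-1/942) + 3574/3839 = (-1200 - 10 + 4800 + 40)*(-1/942) + 3574/3839 = 3630*(-1/942) + 3574/3839 = -605/157 + 3574/3839 = -1761477/602723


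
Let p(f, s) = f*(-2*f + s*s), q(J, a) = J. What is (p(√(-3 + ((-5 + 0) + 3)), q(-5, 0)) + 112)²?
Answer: 11759 + 6100*I*√5 ≈ 11759.0 + 13640.0*I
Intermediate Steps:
p(f, s) = f*(s² - 2*f) (p(f, s) = f*(-2*f + s²) = f*(s² - 2*f))
(p(√(-3 + ((-5 + 0) + 3)), q(-5, 0)) + 112)² = (√(-3 + ((-5 + 0) + 3))*((-5)² - 2*√(-3 + ((-5 + 0) + 3))) + 112)² = (√(-3 + (-5 + 3))*(25 - 2*√(-3 + (-5 + 3))) + 112)² = (√(-3 - 2)*(25 - 2*√(-3 - 2)) + 112)² = (√(-5)*(25 - 2*I*√5) + 112)² = ((I*√5)*(25 - 2*I*√5) + 112)² = (I*√5*(25 - 2*I*√5) + 112)² = (112 + I*√5*(25 - 2*I*√5))²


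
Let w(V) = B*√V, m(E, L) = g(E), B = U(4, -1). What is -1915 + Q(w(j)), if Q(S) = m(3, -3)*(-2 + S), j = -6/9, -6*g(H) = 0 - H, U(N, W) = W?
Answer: -1916 - I*√6/6 ≈ -1916.0 - 0.40825*I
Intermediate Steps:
g(H) = H/6 (g(H) = -(0 - H)/6 = -(-1)*H/6 = H/6)
j = -⅔ (j = -6*⅑ = -⅔ ≈ -0.66667)
B = -1
m(E, L) = E/6
w(V) = -√V
Q(S) = -1 + S/2 (Q(S) = ((⅙)*3)*(-2 + S) = (-2 + S)/2 = -1 + S/2)
-1915 + Q(w(j)) = -1915 + (-1 + (-√(-⅔))/2) = -1915 + (-1 + (-I*√6/3)/2) = -1915 + (-1 - I*√6/6) = -1916 - I*√6/6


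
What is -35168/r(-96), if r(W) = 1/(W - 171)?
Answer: 9389856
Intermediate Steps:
r(W) = 1/(-171 + W)
-35168/r(-96) = -35168/(1/(-171 - 96)) = -35168/(1/(-267)) = -35168/(-1/267) = -35168*(-267) = 9389856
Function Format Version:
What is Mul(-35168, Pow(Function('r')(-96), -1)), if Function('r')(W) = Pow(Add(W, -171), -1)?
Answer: 9389856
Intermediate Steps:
Function('r')(W) = Pow(Add(-171, W), -1)
Mul(-35168, Pow(Function('r')(-96), -1)) = Mul(-35168, Pow(Pow(Add(-171, -96), -1), -1)) = Mul(-35168, Pow(Pow(-267, -1), -1)) = Mul(-35168, Pow(Rational(-1, 267), -1)) = Mul(-35168, -267) = 9389856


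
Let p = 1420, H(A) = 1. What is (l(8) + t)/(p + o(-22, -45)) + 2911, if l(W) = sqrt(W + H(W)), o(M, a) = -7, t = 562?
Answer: 4113808/1413 ≈ 2911.4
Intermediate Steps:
l(W) = sqrt(1 + W) (l(W) = sqrt(W + 1) = sqrt(1 + W))
(l(8) + t)/(p + o(-22, -45)) + 2911 = (sqrt(1 + 8) + 562)/(1420 - 7) + 2911 = (sqrt(9) + 562)/1413 + 2911 = (3 + 562)*(1/1413) + 2911 = 565*(1/1413) + 2911 = 565/1413 + 2911 = 4113808/1413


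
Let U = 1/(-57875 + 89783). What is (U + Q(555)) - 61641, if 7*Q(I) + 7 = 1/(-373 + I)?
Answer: -1252898043641/20325396 ≈ -61642.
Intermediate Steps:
U = 1/31908 ≈ 3.1340e-5
Q(I) = -1 + 1/(7*(-373 + I))
(U + Q(555)) - 61641 = (1/31908 + (2612/7 - 1*555)/(-373 + 555)) - 61641 = (1/31908 + (2612/7 - 555)/182) - 61641 = (1/31908 + (1/182)*(-1273/7)) - 61641 = (1/31908 - 1273/1274) - 61641 = -20308805/20325396 - 61641 = -1252898043641/20325396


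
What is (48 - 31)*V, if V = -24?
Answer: -408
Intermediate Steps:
(48 - 31)*V = (48 - 31)*(-24) = 17*(-24) = -408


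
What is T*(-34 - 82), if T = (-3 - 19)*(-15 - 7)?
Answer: -56144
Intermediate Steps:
T = 484 (T = -22*(-22) = 484)
T*(-34 - 82) = 484*(-34 - 82) = 484*(-116) = -56144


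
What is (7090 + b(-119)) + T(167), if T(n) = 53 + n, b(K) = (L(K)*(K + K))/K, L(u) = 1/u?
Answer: 869888/119 ≈ 7310.0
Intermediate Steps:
L(u) = 1/u
b(K) = 2/K (b(K) = ((K + K)/K)/K = ((2*K)/K)/K = 2/K)
(7090 + b(-119)) + T(167) = (7090 + 2/(-119)) + (53 + 167) = (7090 + 2*(-1/119)) + 220 = (7090 - 2/119) + 220 = 843708/119 + 220 = 869888/119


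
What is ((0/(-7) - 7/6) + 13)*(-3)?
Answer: -71/2 ≈ -35.500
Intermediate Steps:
((0/(-7) - 7/6) + 13)*(-3) = ((0*(-⅐) - 7*⅙) + 13)*(-3) = ((0 - 7/6) + 13)*(-3) = (-7/6 + 13)*(-3) = (71/6)*(-3) = -71/2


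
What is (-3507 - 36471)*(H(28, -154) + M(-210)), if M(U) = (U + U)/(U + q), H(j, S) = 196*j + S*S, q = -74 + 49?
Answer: -54876681216/47 ≈ -1.1676e+9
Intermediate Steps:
q = -25
H(j, S) = S² + 196*j (H(j, S) = 196*j + S² = S² + 196*j)
M(U) = 2*U/(-25 + U) (M(U) = (U + U)/(U - 25) = (2*U)/(-25 + U) = 2*U/(-25 + U))
(-3507 - 36471)*(H(28, -154) + M(-210)) = (-3507 - 36471)*(((-154)² + 196*28) + 2*(-210)/(-25 - 210)) = -39978*((23716 + 5488) + 2*(-210)/(-235)) = -39978*(29204 + 2*(-210)*(-1/235)) = -39978*(29204 + 84/47) = -39978*1372672/47 = -54876681216/47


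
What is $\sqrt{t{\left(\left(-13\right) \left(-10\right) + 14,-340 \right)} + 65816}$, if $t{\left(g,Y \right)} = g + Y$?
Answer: $2 \sqrt{16405} \approx 256.16$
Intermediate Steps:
$t{\left(g,Y \right)} = Y + g$
$\sqrt{t{\left(\left(-13\right) \left(-10\right) + 14,-340 \right)} + 65816} = \sqrt{\left(-340 + \left(\left(-13\right) \left(-10\right) + 14\right)\right) + 65816} = \sqrt{\left(-340 + \left(130 + 14\right)\right) + 65816} = \sqrt{\left(-340 + 144\right) + 65816} = \sqrt{-196 + 65816} = \sqrt{65620} = 2 \sqrt{16405}$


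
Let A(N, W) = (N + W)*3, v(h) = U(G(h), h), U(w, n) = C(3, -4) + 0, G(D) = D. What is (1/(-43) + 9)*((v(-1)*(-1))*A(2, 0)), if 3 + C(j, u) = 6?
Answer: -6948/43 ≈ -161.58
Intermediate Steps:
C(j, u) = 3 (C(j, u) = -3 + 6 = 3)
U(w, n) = 3 (U(w, n) = 3 + 0 = 3)
v(h) = 3
A(N, W) = 3*N + 3*W
(1/(-43) + 9)*((v(-1)*(-1))*A(2, 0)) = (1/(-43) + 9)*((3*(-1))*(3*2 + 3*0)) = (-1/43 + 9)*(-3*(6 + 0)) = 386*(-3*6)/43 = (386/43)*(-18) = -6948/43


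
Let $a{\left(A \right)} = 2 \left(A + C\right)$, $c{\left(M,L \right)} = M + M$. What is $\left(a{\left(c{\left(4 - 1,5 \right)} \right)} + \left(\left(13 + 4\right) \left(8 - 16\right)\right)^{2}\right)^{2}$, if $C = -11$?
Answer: $341732196$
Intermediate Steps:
$c{\left(M,L \right)} = 2 M$
$a{\left(A \right)} = -22 + 2 A$ ($a{\left(A \right)} = 2 \left(A - 11\right) = 2 \left(-11 + A\right) = -22 + 2 A$)
$\left(a{\left(c{\left(4 - 1,5 \right)} \right)} + \left(\left(13 + 4\right) \left(8 - 16\right)\right)^{2}\right)^{2} = \left(\left(-22 + 2 \cdot 2 \left(4 - 1\right)\right) + \left(\left(13 + 4\right) \left(8 - 16\right)\right)^{2}\right)^{2} = \left(\left(-22 + 2 \cdot 2 \cdot 3\right) + \left(17 \left(-8\right)\right)^{2}\right)^{2} = \left(\left(-22 + 2 \cdot 6\right) + \left(-136\right)^{2}\right)^{2} = \left(\left(-22 + 12\right) + 18496\right)^{2} = \left(-10 + 18496\right)^{2} = 18486^{2} = 341732196$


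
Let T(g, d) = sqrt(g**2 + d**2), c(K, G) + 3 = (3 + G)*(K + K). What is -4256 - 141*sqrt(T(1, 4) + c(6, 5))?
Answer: -4256 - 141*sqrt(93 + sqrt(17)) ≈ -5645.6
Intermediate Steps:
c(K, G) = -3 + 2*K*(3 + G) (c(K, G) = -3 + (3 + G)*(K + K) = -3 + (3 + G)*(2*K) = -3 + 2*K*(3 + G))
T(g, d) = sqrt(d**2 + g**2)
-4256 - 141*sqrt(T(1, 4) + c(6, 5)) = -4256 - 141*sqrt(sqrt(4**2 + 1**2) + (-3 + 6*6 + 2*5*6)) = -4256 - 141*sqrt(sqrt(16 + 1) + (-3 + 36 + 60)) = -4256 - 141*sqrt(sqrt(17) + 93) = -4256 - 141*sqrt(93 + sqrt(17))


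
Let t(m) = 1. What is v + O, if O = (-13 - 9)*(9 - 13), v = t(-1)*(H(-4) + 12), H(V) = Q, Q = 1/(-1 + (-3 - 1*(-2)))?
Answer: 199/2 ≈ 99.500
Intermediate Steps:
Q = -½ (Q = 1/(-1 + (-3 + 2)) = 1/(-1 - 1) = 1/(-2) = -½ ≈ -0.50000)
H(V) = -½
v = 23/2 (v = 1*(-½ + 12) = 1*(23/2) = 23/2 ≈ 11.500)
O = 88 (O = -22*(-4) = 88)
v + O = 23/2 + 88 = 199/2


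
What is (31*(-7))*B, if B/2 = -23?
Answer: 9982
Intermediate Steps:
B = -46 (B = 2*(-23) = -46)
(31*(-7))*B = (31*(-7))*(-46) = -217*(-46) = 9982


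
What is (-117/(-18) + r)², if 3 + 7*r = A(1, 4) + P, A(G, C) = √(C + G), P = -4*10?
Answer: 45/196 + 5*√5/49 ≈ 0.45776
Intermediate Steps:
P = -40
r = -43/7 + √5/7 (r = -3/7 + (√(4 + 1) - 40)/7 = -3/7 + (√5 - 40)/7 = -3/7 + (-40 + √5)/7 = -3/7 + (-40/7 + √5/7) = -43/7 + √5/7 ≈ -5.8234)
(-117/(-18) + r)² = (-117/(-18) + (-43/7 + √5/7))² = (-117*(-1/18) + (-43/7 + √5/7))² = (13/2 + (-43/7 + √5/7))² = (5/14 + √5/7)²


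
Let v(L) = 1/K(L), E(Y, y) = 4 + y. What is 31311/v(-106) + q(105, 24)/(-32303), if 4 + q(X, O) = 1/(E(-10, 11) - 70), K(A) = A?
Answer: -5896690728169/1776665 ≈ -3.3190e+6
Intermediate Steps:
v(L) = 1/L
q(X, O) = -221/55 (q(X, O) = -4 + 1/((4 + 11) - 70) = -4 + 1/(15 - 70) = -4 + 1/(-55) = -4 - 1/55 = -221/55)
31311/v(-106) + q(105, 24)/(-32303) = 31311/(1/(-106)) - 221/55/(-32303) = 31311/(-1/106) - 221/55*(-1/32303) = 31311*(-106) + 221/1776665 = -3318966 + 221/1776665 = -5896690728169/1776665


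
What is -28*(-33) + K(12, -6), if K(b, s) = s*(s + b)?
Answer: 888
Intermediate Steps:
K(b, s) = s*(b + s)
-28*(-33) + K(12, -6) = -28*(-33) - 6*(12 - 6) = 924 - 6*6 = 924 - 36 = 888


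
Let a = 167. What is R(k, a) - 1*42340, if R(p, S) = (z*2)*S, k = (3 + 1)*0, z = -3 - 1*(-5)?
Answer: -41672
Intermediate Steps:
z = 2 (z = -3 + 5 = 2)
k = 0 (k = 4*0 = 0)
R(p, S) = 4*S (R(p, S) = (2*2)*S = 4*S)
R(k, a) - 1*42340 = 4*167 - 1*42340 = 668 - 42340 = -41672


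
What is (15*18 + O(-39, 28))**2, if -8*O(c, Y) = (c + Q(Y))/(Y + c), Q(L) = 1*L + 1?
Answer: 141015625/1936 ≈ 72839.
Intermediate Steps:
Q(L) = 1 + L (Q(L) = L + 1 = 1 + L)
O(c, Y) = -(1 + Y + c)/(8*(Y + c)) (O(c, Y) = -(c + (1 + Y))/(8*(Y + c)) = -(1 + Y + c)/(8*(Y + c)))
(15*18 + O(-39, 28))**2 = (15*18 + (-1 - 1*28 - 1*(-39))/(8*(28 - 39)))**2 = (270 + (1/8)*(-1 - 28 + 39)/(-11))**2 = (270 + (1/8)*(-1/11)*10)**2 = (270 - 5/44)**2 = (11875/44)**2 = 141015625/1936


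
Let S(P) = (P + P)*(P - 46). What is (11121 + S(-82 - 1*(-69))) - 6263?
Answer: 6392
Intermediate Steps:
S(P) = 2*P*(-46 + P) (S(P) = (2*P)*(-46 + P) = 2*P*(-46 + P))
(11121 + S(-82 - 1*(-69))) - 6263 = (11121 + 2*(-82 - 1*(-69))*(-46 + (-82 - 1*(-69)))) - 6263 = (11121 + 2*(-82 + 69)*(-46 + (-82 + 69))) - 6263 = (11121 + 2*(-13)*(-46 - 13)) - 6263 = (11121 + 2*(-13)*(-59)) - 6263 = (11121 + 1534) - 6263 = 12655 - 6263 = 6392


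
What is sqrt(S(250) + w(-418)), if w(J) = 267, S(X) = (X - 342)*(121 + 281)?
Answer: I*sqrt(36717) ≈ 191.62*I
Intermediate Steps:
S(X) = -137484 + 402*X (S(X) = (-342 + X)*402 = -137484 + 402*X)
sqrt(S(250) + w(-418)) = sqrt((-137484 + 402*250) + 267) = sqrt((-137484 + 100500) + 267) = sqrt(-36984 + 267) = sqrt(-36717) = I*sqrt(36717)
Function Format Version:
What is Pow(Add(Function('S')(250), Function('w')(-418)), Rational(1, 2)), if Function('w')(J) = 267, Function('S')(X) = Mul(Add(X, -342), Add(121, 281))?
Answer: Mul(I, Pow(36717, Rational(1, 2))) ≈ Mul(191.62, I)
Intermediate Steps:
Function('S')(X) = Add(-137484, Mul(402, X)) (Function('S')(X) = Mul(Add(-342, X), 402) = Add(-137484, Mul(402, X)))
Pow(Add(Function('S')(250), Function('w')(-418)), Rational(1, 2)) = Pow(Add(Add(-137484, Mul(402, 250)), 267), Rational(1, 2)) = Pow(Add(Add(-137484, 100500), 267), Rational(1, 2)) = Pow(Add(-36984, 267), Rational(1, 2)) = Pow(-36717, Rational(1, 2)) = Mul(I, Pow(36717, Rational(1, 2)))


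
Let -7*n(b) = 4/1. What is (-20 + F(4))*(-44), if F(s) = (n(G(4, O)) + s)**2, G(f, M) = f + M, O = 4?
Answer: 17776/49 ≈ 362.78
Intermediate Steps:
G(f, M) = M + f
n(b) = -4/7 (n(b) = -4/(7*1) = -4/7)
F(s) = (-4/7 + s)**2
(-20 + F(4))*(-44) = (-20 + (-4 + 7*4)**2/49)*(-44) = (-20 + (-4 + 28)**2/49)*(-44) = (-20 + (1/49)*24**2)*(-44) = (-20 + (1/49)*576)*(-44) = (-20 + 576/49)*(-44) = -404/49*(-44) = 17776/49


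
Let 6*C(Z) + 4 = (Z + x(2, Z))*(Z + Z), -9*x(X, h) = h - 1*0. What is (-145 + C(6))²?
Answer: 18225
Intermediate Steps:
x(X, h) = -h/9 (x(X, h) = -(h - 1*0)/9 = -(h + 0)/9 = -h/9)
C(Z) = -⅔ + 8*Z²/27 (C(Z) = -⅔ + ((Z - Z/9)*(Z + Z))/6 = -⅔ + ((8*Z/9)*(2*Z))/6 = -⅔ + (16*Z²/9)/6 = -⅔ + 8*Z²/27)
(-145 + C(6))² = (-145 + (-⅔ + (8/27)*6²))² = (-145 + (-⅔ + (8/27)*36))² = (-145 + (-⅔ + 32/3))² = (-145 + 10)² = (-135)² = 18225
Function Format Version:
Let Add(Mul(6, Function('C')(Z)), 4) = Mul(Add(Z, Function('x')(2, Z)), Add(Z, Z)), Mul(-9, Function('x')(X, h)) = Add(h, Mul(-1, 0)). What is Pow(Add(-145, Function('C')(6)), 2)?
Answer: 18225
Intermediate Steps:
Function('x')(X, h) = Mul(Rational(-1, 9), h) (Function('x')(X, h) = Mul(Rational(-1, 9), Add(h, Mul(-1, 0))) = Mul(Rational(-1, 9), Add(h, 0)) = Mul(Rational(-1, 9), h))
Function('C')(Z) = Add(Rational(-2, 3), Mul(Rational(8, 27), Pow(Z, 2))) (Function('C')(Z) = Add(Rational(-2, 3), Mul(Rational(1, 6), Mul(Add(Z, Mul(Rational(-1, 9), Z)), Add(Z, Z)))) = Add(Rational(-2, 3), Mul(Rational(1, 6), Mul(Mul(Rational(8, 9), Z), Mul(2, Z)))) = Add(Rational(-2, 3), Mul(Rational(1, 6), Mul(Rational(16, 9), Pow(Z, 2)))) = Add(Rational(-2, 3), Mul(Rational(8, 27), Pow(Z, 2))))
Pow(Add(-145, Function('C')(6)), 2) = Pow(Add(-145, Add(Rational(-2, 3), Mul(Rational(8, 27), Pow(6, 2)))), 2) = Pow(Add(-145, Add(Rational(-2, 3), Mul(Rational(8, 27), 36))), 2) = Pow(Add(-145, Add(Rational(-2, 3), Rational(32, 3))), 2) = Pow(Add(-145, 10), 2) = Pow(-135, 2) = 18225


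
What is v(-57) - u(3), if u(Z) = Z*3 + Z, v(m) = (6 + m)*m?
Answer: 2895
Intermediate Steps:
v(m) = m*(6 + m)
u(Z) = 4*Z (u(Z) = 3*Z + Z = 4*Z)
v(-57) - u(3) = -57*(6 - 57) - 4*3 = -57*(-51) - 1*12 = 2907 - 12 = 2895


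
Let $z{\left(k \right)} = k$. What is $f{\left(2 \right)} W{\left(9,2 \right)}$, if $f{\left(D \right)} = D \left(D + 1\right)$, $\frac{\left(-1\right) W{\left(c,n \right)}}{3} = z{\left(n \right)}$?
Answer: $-36$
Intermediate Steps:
$W{\left(c,n \right)} = - 3 n$
$f{\left(D \right)} = D \left(1 + D\right)$
$f{\left(2 \right)} W{\left(9,2 \right)} = 2 \left(1 + 2\right) \left(\left(-3\right) 2\right) = 2 \cdot 3 \left(-6\right) = 6 \left(-6\right) = -36$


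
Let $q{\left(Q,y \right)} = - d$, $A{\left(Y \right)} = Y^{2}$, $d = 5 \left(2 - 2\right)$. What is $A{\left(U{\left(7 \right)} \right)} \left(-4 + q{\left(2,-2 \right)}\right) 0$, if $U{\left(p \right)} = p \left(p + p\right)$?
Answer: $0$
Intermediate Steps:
$U{\left(p \right)} = 2 p^{2}$ ($U{\left(p \right)} = p 2 p = 2 p^{2}$)
$d = 0$ ($d = 5 \cdot 0 = 0$)
$q{\left(Q,y \right)} = 0$ ($q{\left(Q,y \right)} = \left(-1\right) 0 = 0$)
$A{\left(U{\left(7 \right)} \right)} \left(-4 + q{\left(2,-2 \right)}\right) 0 = \left(2 \cdot 7^{2}\right)^{2} \left(-4 + 0\right) 0 = \left(2 \cdot 49\right)^{2} \left(\left(-4\right) 0\right) = 98^{2} \cdot 0 = 9604 \cdot 0 = 0$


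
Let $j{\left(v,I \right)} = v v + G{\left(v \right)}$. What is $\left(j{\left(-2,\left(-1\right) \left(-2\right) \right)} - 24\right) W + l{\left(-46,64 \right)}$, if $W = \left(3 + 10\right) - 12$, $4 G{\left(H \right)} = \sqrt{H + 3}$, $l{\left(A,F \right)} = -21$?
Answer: $- \frac{163}{4} \approx -40.75$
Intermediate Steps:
$G{\left(H \right)} = \frac{\sqrt{3 + H}}{4}$ ($G{\left(H \right)} = \frac{\sqrt{H + 3}}{4} = \frac{\sqrt{3 + H}}{4}$)
$W = 1$ ($W = 13 - 12 = 1$)
$j{\left(v,I \right)} = v^{2} + \frac{\sqrt{3 + v}}{4}$ ($j{\left(v,I \right)} = v v + \frac{\sqrt{3 + v}}{4} = v^{2} + \frac{\sqrt{3 + v}}{4}$)
$\left(j{\left(-2,\left(-1\right) \left(-2\right) \right)} - 24\right) W + l{\left(-46,64 \right)} = \left(\left(\left(-2\right)^{2} + \frac{\sqrt{3 - 2}}{4}\right) - 24\right) 1 - 21 = \left(\left(4 + \frac{\sqrt{1}}{4}\right) - 24\right) 1 - 21 = \left(\left(4 + \frac{1}{4} \cdot 1\right) - 24\right) 1 - 21 = \left(\left(4 + \frac{1}{4}\right) - 24\right) 1 - 21 = \left(\frac{17}{4} - 24\right) 1 - 21 = \left(- \frac{79}{4}\right) 1 - 21 = - \frac{79}{4} - 21 = - \frac{163}{4}$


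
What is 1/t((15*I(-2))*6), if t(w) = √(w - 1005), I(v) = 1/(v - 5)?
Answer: -I*√1995/1425 ≈ -0.031344*I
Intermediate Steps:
I(v) = 1/(-5 + v)
t(w) = √(-1005 + w)
1/t((15*I(-2))*6) = 1/(√(-1005 + (15/(-5 - 2))*6)) = 1/(√(-1005 + (15/(-7))*6)) = 1/(√(-1005 + (15*(-⅐))*6)) = 1/(√(-1005 - 15/7*6)) = 1/(√(-1005 - 90/7)) = 1/(√(-7125/7)) = 1/(5*I*√1995/7) = -I*√1995/1425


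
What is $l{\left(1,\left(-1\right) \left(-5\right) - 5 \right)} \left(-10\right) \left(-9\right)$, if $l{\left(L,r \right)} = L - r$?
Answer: $90$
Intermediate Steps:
$l{\left(1,\left(-1\right) \left(-5\right) - 5 \right)} \left(-10\right) \left(-9\right) = \left(1 - \left(\left(-1\right) \left(-5\right) - 5\right)\right) \left(-10\right) \left(-9\right) = \left(1 - \left(5 - 5\right)\right) \left(-10\right) \left(-9\right) = \left(1 - 0\right) \left(-10\right) \left(-9\right) = \left(1 + 0\right) \left(-10\right) \left(-9\right) = 1 \left(-10\right) \left(-9\right) = \left(-10\right) \left(-9\right) = 90$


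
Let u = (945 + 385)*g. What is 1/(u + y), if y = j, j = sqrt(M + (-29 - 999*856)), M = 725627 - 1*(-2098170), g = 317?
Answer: 30115/12696644534 - 9*sqrt(31)/6348322267 ≈ 2.3640e-6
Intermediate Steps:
M = 2823797 (M = 725627 + 2098170 = 2823797)
j = 252*sqrt(31) (j = sqrt(2823797 + (-29 - 999*856)) = sqrt(2823797 + (-29 - 855144)) = sqrt(2823797 - 855173) = sqrt(1968624) = 252*sqrt(31) ≈ 1403.1)
y = 252*sqrt(31) ≈ 1403.1
u = 421610 (u = (945 + 385)*317 = 1330*317 = 421610)
1/(u + y) = 1/(421610 + 252*sqrt(31))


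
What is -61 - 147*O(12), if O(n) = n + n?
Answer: -3589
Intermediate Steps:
O(n) = 2*n
-61 - 147*O(12) = -61 - 294*12 = -61 - 147*24 = -61 - 3528 = -3589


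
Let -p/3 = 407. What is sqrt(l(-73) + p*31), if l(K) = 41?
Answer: I*sqrt(37810) ≈ 194.45*I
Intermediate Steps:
p = -1221 (p = -3*407 = -1221)
sqrt(l(-73) + p*31) = sqrt(41 - 1221*31) = sqrt(41 - 37851) = sqrt(-37810) = I*sqrt(37810)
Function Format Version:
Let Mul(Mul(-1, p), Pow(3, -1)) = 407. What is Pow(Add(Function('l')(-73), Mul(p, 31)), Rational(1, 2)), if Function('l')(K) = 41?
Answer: Mul(I, Pow(37810, Rational(1, 2))) ≈ Mul(194.45, I)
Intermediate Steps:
p = -1221 (p = Mul(-3, 407) = -1221)
Pow(Add(Function('l')(-73), Mul(p, 31)), Rational(1, 2)) = Pow(Add(41, Mul(-1221, 31)), Rational(1, 2)) = Pow(Add(41, -37851), Rational(1, 2)) = Pow(-37810, Rational(1, 2)) = Mul(I, Pow(37810, Rational(1, 2)))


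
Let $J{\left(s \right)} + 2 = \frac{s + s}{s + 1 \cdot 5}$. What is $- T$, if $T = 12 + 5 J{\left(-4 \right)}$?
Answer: $38$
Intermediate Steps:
$J{\left(s \right)} = -2 + \frac{2 s}{5 + s}$ ($J{\left(s \right)} = -2 + \frac{s + s}{s + 1 \cdot 5} = -2 + \frac{2 s}{s + 5} = -2 + \frac{2 s}{5 + s}$)
$T = -38$ ($T = 12 + 5 \left(- \frac{10}{5 - 4}\right) = 12 + 5 \left(- \frac{10}{1}\right) = 12 + 5 \left(\left(-10\right) 1\right) = 12 + 5 \left(-10\right) = 12 - 50 = -38$)
$- T = \left(-1\right) \left(-38\right) = 38$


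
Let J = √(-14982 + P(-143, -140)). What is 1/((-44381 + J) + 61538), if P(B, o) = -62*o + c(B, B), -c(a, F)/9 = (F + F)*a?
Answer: 17157/294737033 - 4*I*√23399/294737033 ≈ 5.8211e-5 - 2.076e-6*I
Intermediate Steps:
c(a, F) = -18*F*a (c(a, F) = -9*(F + F)*a = -9*2*F*a = -18*F*a)
P(B, o) = -62*o - 18*B² (P(B, o) = -62*o - 18*B*B = -62*o - 18*B²)
J = 4*I*√23399 (J = √(-14982 + (-62*(-140) - 18*(-143)²)) = √(-14982 + (8680 - 18*20449)) = √(-14982 + (8680 - 368082)) = √(-14982 - 359402) = √(-374384) = 4*I*√23399 ≈ 611.87*I)
1/((-44381 + J) + 61538) = 1/((-44381 + 4*I*√23399) + 61538) = 1/(17157 + 4*I*√23399)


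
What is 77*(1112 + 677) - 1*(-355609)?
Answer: 493362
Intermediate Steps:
77*(1112 + 677) - 1*(-355609) = 77*1789 + 355609 = 137753 + 355609 = 493362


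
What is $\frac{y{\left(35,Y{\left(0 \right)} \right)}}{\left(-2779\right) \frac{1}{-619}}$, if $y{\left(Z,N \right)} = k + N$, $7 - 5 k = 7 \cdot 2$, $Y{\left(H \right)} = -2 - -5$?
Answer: $\frac{4952}{13895} \approx 0.35639$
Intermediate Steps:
$Y{\left(H \right)} = 3$ ($Y{\left(H \right)} = -2 + 5 = 3$)
$k = - \frac{7}{5}$ ($k = \frac{7}{5} - \frac{7 \cdot 2}{5} = \frac{7}{5} - \frac{14}{5} = - \frac{7}{5} \approx -1.4$)
$y{\left(Z,N \right)} = - \frac{7}{5} + N$
$\frac{y{\left(35,Y{\left(0 \right)} \right)}}{\left(-2779\right) \frac{1}{-619}} = \frac{- \frac{7}{5} + 3}{\left(-2779\right) \frac{1}{-619}} = \frac{8}{5 \left(\left(-2779\right) \left(- \frac{1}{619}\right)\right)} = \frac{8}{5 \cdot \frac{2779}{619}} = \frac{8}{5} \cdot \frac{619}{2779} = \frac{4952}{13895}$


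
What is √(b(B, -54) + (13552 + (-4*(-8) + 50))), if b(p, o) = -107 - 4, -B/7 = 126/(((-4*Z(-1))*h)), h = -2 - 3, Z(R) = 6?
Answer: √13523 ≈ 116.29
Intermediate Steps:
h = -5
B = -147/20 (B = -882/(-4*6*(-5)) = -882/((-24*(-5))) = -882/120 = -7*21/20 = -147/20 ≈ -7.3500)
b(p, o) = -111
√(b(B, -54) + (13552 + (-4*(-8) + 50))) = √(-111 + (13552 + (-4*(-8) + 50))) = √(-111 + (13552 + (32 + 50))) = √(-111 + (13552 + 82)) = √(-111 + 13634) = √13523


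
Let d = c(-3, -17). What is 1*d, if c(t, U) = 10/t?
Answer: -10/3 ≈ -3.3333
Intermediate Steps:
d = -10/3 (d = 10/(-3) = 10*(-⅓) = -10/3 ≈ -3.3333)
1*d = 1*(-10/3) = -10/3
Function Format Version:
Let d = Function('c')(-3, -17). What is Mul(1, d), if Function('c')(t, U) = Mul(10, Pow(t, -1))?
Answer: Rational(-10, 3) ≈ -3.3333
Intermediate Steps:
d = Rational(-10, 3) (d = Mul(10, Pow(-3, -1)) = Mul(10, Rational(-1, 3)) = Rational(-10, 3) ≈ -3.3333)
Mul(1, d) = Mul(1, Rational(-10, 3)) = Rational(-10, 3)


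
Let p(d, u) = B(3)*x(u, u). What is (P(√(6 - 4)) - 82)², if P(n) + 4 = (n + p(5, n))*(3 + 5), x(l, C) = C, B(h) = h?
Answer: 9444 - 5504*√2 ≈ 1660.2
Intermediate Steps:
p(d, u) = 3*u
P(n) = -4 + 32*n (P(n) = -4 + (n + 3*n)*(3 + 5) = -4 + (4*n)*8 = -4 + 32*n)
(P(√(6 - 4)) - 82)² = ((-4 + 32*√(6 - 4)) - 82)² = ((-4 + 32*√2) - 82)² = (-86 + 32*√2)²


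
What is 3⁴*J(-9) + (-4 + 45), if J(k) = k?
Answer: -688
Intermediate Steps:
3⁴*J(-9) + (-4 + 45) = 3⁴*(-9) + (-4 + 45) = 81*(-9) + 41 = -729 + 41 = -688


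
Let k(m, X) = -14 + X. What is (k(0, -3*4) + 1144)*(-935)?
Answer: -1045330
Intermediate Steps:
(k(0, -3*4) + 1144)*(-935) = ((-14 - 3*4) + 1144)*(-935) = ((-14 - 12) + 1144)*(-935) = (-26 + 1144)*(-935) = 1118*(-935) = -1045330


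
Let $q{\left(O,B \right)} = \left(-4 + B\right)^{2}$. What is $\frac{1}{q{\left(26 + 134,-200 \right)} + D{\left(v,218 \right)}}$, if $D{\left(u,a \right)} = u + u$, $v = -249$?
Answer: $\frac{1}{41118} \approx 2.432 \cdot 10^{-5}$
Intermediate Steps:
$D{\left(u,a \right)} = 2 u$
$\frac{1}{q{\left(26 + 134,-200 \right)} + D{\left(v,218 \right)}} = \frac{1}{\left(-4 - 200\right)^{2} + 2 \left(-249\right)} = \frac{1}{\left(-204\right)^{2} - 498} = \frac{1}{41616 - 498} = \frac{1}{41118}$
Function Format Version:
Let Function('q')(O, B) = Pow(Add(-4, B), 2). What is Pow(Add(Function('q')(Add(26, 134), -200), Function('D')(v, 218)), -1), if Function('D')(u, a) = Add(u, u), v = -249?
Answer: Rational(1, 41118) ≈ 2.4320e-5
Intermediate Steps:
Function('D')(u, a) = Mul(2, u)
Pow(Add(Function('q')(Add(26, 134), -200), Function('D')(v, 218)), -1) = Pow(Add(Pow(Add(-4, -200), 2), Mul(2, -249)), -1) = Pow(Add(Pow(-204, 2), -498), -1) = Pow(Add(41616, -498), -1) = Pow(41118, -1) = Rational(1, 41118)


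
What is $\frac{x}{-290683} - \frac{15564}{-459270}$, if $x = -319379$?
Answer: $\frac{1482405721}{1308842955} \approx 1.1326$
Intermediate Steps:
$\frac{x}{-290683} - \frac{15564}{-459270} = - \frac{319379}{-290683} - \frac{15564}{-459270} = \left(-319379\right) \left(- \frac{1}{290683}\right) - - \frac{2594}{76545} = \frac{18787}{17099} + \frac{2594}{76545} = \frac{1482405721}{1308842955}$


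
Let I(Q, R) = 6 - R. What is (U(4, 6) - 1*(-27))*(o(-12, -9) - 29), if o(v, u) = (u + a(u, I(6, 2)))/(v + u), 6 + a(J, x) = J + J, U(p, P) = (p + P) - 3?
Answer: -6528/7 ≈ -932.57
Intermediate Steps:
U(p, P) = -3 + P + p (U(p, P) = (P + p) - 3 = -3 + P + p)
a(J, x) = -6 + 2*J (a(J, x) = -6 + (J + J) = -6 + 2*J)
o(v, u) = (-6 + 3*u)/(u + v) (o(v, u) = (u + (-6 + 2*u))/(v + u) = (-6 + 3*u)/(u + v))
(U(4, 6) - 1*(-27))*(o(-12, -9) - 29) = ((-3 + 6 + 4) - 1*(-27))*(3*(-2 - 9)/(-9 - 12) - 29) = (7 + 27)*(3*(-11)/(-21) - 29) = 34*(3*(-1/21)*(-11) - 29) = 34*(11/7 - 29) = 34*(-192/7) = -6528/7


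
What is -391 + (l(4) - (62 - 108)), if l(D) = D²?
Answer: -329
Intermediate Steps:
-391 + (l(4) - (62 - 108)) = -391 + (4² - (62 - 108)) = -391 + (16 - 1*(-46)) = -391 + (16 + 46) = -391 + 62 = -329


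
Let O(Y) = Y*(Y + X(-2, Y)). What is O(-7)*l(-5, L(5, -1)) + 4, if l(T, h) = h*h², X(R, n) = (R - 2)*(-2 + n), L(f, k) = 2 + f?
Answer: -69625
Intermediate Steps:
X(R, n) = (-2 + R)*(-2 + n)
O(Y) = Y*(8 - 3*Y) (O(Y) = Y*(Y + (4 - 2*(-2) - 2*Y - 2*Y)) = Y*(Y + (4 + 4 - 2*Y - 2*Y)) = Y*(Y + (8 - 4*Y)) = Y*(8 - 3*Y))
l(T, h) = h³
O(-7)*l(-5, L(5, -1)) + 4 = (-7*(8 - 3*(-7)))*(2 + 5)³ + 4 = -7*(8 + 21)*7³ + 4 = -7*29*343 + 4 = -203*343 + 4 = -69629 + 4 = -69625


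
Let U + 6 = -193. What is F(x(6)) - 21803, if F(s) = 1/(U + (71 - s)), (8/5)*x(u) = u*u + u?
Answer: -13452455/617 ≈ -21803.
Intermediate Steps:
x(u) = 5*u/8 + 5*u²/8 (x(u) = 5*(u*u + u)/8 = 5*(u² + u)/8 = 5*(u + u²)/8 = 5*u/8 + 5*u²/8)
U = -199 (U = -6 - 193 = -199)
F(s) = 1/(-128 - s) (F(s) = 1/(-199 + (71 - s)) = 1/(-128 - s))
F(x(6)) - 21803 = -1/(128 + (5/8)*6*(1 + 6)) - 21803 = -1/(128 + (5/8)*6*7) - 21803 = -1/(128 + 105/4) - 21803 = -1/617/4 - 21803 = -1*4/617 - 21803 = -4/617 - 21803 = -13452455/617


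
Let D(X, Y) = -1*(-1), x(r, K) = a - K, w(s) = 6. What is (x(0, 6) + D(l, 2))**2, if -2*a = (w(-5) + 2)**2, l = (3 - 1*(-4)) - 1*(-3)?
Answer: 1369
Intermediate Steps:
l = 10 (l = (3 + 4) + 3 = 7 + 3 = 10)
a = -32 (a = -(6 + 2)**2/2 = -1/2*8**2 = -1/2*64 = -32)
x(r, K) = -32 - K
D(X, Y) = 1
(x(0, 6) + D(l, 2))**2 = ((-32 - 1*6) + 1)**2 = ((-32 - 6) + 1)**2 = (-38 + 1)**2 = (-37)**2 = 1369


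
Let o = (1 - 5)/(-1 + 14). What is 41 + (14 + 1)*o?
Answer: 473/13 ≈ 36.385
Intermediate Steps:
o = -4/13 ≈ -0.30769
41 + (14 + 1)*o = 41 + (14 + 1)*(-4/13) = 41 + 15*(-4/13) = 41 - 60/13 = 473/13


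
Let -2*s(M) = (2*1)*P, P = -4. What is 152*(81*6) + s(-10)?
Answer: 73876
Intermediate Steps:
s(M) = 4 (s(M) = -2*1*(-4)/2 = -(-4) = -1/2*(-8) = 4)
152*(81*6) + s(-10) = 152*(81*6) + 4 = 152*486 + 4 = 73872 + 4 = 73876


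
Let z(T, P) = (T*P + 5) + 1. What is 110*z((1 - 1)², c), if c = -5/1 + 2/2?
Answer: 660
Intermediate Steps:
c = -4 (c = -5*1 + 2*(½) = -5 + 1 = -4)
z(T, P) = 6 + P*T (z(T, P) = (P*T + 5) + 1 = (5 + P*T) + 1 = 6 + P*T)
110*z((1 - 1)², c) = 110*(6 - 4*(1 - 1)²) = 110*(6 - 4*0²) = 110*(6 - 4*0) = 110*(6 + 0) = 110*6 = 660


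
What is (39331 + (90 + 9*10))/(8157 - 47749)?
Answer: -39511/39592 ≈ -0.99795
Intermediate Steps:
(39331 + (90 + 9*10))/(8157 - 47749) = (39331 + (90 + 90))/(-39592) = (39331 + 180)*(-1/39592) = 39511*(-1/39592) = -39511/39592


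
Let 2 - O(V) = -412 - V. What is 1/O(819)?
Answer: 1/1233 ≈ 0.00081103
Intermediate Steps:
O(V) = 414 + V (O(V) = 2 - (-412 - V) = 2 + (412 + V) = 414 + V)
1/O(819) = 1/(414 + 819) = 1/1233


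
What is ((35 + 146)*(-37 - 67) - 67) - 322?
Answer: -19213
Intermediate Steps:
((35 + 146)*(-37 - 67) - 67) - 322 = (181*(-104) - 67) - 322 = (-18824 - 67) - 322 = -18891 - 322 = -19213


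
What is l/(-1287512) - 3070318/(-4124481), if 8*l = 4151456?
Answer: 453186523631/1327579695318 ≈ 0.34136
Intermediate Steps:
l = 518932 (l = (⅛)*4151456 = 518932)
l/(-1287512) - 3070318/(-4124481) = 518932/(-1287512) - 3070318/(-4124481) = 518932*(-1/1287512) - 3070318*(-1/4124481) = -129733/321878 + 3070318/4124481 = 453186523631/1327579695318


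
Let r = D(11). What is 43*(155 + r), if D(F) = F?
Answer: 7138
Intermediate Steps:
r = 11
43*(155 + r) = 43*(155 + 11) = 43*166 = 7138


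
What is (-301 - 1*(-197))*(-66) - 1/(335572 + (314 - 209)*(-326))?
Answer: 2068411487/301342 ≈ 6864.0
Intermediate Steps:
(-301 - 1*(-197))*(-66) - 1/(335572 + (314 - 209)*(-326)) = (-301 + 197)*(-66) - 1/(335572 + 105*(-326)) = -104*(-66) - 1/(335572 - 34230) = 6864 - 1/301342 = 2068411487/301342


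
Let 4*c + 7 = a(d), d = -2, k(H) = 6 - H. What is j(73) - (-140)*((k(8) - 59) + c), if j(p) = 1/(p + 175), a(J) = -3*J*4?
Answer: -1970359/248 ≈ -7945.0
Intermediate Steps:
a(J) = -12*J
c = 17/4 (c = -7/4 + (-12*(-2))/4 = -7/4 + (¼)*24 = -7/4 + 6 = 17/4 ≈ 4.2500)
j(p) = 1/(175 + p)
j(73) - (-140)*((k(8) - 59) + c) = 1/(175 + 73) - (-140)*(((6 - 1*8) - 59) + 17/4) = 1/248 - (-140)*(((6 - 8) - 59) + 17/4) = 1/248 - (-140)*((-2 - 59) + 17/4) = 1/248 - (-140)*(-61 + 17/4) = 1/248 - (-140)*(-227)/4 = 1/248 - 1*7945 = 1/248 - 7945 = -1970359/248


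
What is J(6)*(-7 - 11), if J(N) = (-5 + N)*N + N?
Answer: -216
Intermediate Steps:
J(N) = N + N*(-5 + N) (J(N) = N*(-5 + N) + N = N + N*(-5 + N))
J(6)*(-7 - 11) = (6*(-4 + 6))*(-7 - 11) = (6*2)*(-18) = 12*(-18) = -216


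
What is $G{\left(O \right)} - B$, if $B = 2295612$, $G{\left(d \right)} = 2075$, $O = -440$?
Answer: $-2293537$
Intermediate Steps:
$G{\left(O \right)} - B = 2075 - 2295612 = -2293537$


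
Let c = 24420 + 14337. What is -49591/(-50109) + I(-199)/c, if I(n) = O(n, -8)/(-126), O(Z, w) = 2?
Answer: 40361949424/40783564773 ≈ 0.98966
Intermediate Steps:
c = 38757
I(n) = -1/63 (I(n) = 2/(-126) = 2*(-1/126) = -1/63)
-49591/(-50109) + I(-199)/c = -49591/(-50109) - 1/63/38757 = -49591*(-1/50109) - 1/63*1/38757 = 49591/50109 - 1/2441691 = 40361949424/40783564773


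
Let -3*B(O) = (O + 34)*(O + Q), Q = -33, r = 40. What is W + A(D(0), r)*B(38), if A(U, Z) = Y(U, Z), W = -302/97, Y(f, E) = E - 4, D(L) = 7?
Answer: -419342/97 ≈ -4323.1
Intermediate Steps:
Y(f, E) = -4 + E
W = -302/97 (W = -302*1/97 = -302/97 ≈ -3.1134)
B(O) = -(-33 + O)*(34 + O)/3 (B(O) = -(O + 34)*(O - 33)/3 = -(34 + O)*(-33 + O)/3 = -(-33 + O)*(34 + O)/3)
A(U, Z) = -4 + Z
W + A(D(0), r)*B(38) = -302/97 + (-4 + 40)*(374 - ⅓*38 - ⅓*38²) = -302/97 + 36*(374 - 38/3 - ⅓*1444) = -302/97 + 36*(374 - 38/3 - 1444/3) = -302/97 + 36*(-120) = -302/97 - 4320 = -419342/97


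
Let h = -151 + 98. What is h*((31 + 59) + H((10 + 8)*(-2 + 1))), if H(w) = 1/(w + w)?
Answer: -171667/36 ≈ -4768.5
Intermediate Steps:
H(w) = 1/(2*w)
h = -53
h*((31 + 59) + H((10 + 8)*(-2 + 1))) = -53*((31 + 59) + 1/(2*(((10 + 8)*(-2 + 1))))) = -53*(90 + 1/(2*((18*(-1))))) = -53*(90 + (1/2)/(-18)) = -53*(90 + (1/2)*(-1/18)) = -53*(90 - 1/36) = -53*3239/36 = -171667/36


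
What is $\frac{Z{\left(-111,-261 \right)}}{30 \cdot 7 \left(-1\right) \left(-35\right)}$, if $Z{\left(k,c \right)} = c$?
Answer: $- \frac{87}{2450} \approx -0.03551$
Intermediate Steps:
$\frac{Z{\left(-111,-261 \right)}}{30 \cdot 7 \left(-1\right) \left(-35\right)} = - \frac{261}{30 \cdot 7 \left(-1\right) \left(-35\right)} = - \frac{261}{30 \left(-7\right) \left(-35\right)} = - \frac{261}{\left(-210\right) \left(-35\right)} = - \frac{261}{7350} = \left(-261\right) \frac{1}{7350} = - \frac{87}{2450}$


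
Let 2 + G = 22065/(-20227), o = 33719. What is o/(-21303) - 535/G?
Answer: 228421164674/1331842257 ≈ 171.51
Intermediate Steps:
G = -62519/20227 (G = -2 + 22065/(-20227) = -2 + 22065*(-1/20227) = -2 - 22065/20227 = -62519/20227 ≈ -3.0909)
o/(-21303) - 535/G = 33719/(-21303) - 535/(-62519/20227) = 33719*(-1/21303) - 535*(-20227/62519) = -33719/21303 + 10821445/62519 = 228421164674/1331842257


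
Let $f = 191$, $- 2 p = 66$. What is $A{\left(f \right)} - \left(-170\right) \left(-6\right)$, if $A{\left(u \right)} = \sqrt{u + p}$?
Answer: $-1020 + \sqrt{158} \approx -1007.4$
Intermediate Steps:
$p = -33$ ($p = \left(- \frac{1}{2}\right) 66 = -33$)
$A{\left(u \right)} = \sqrt{-33 + u}$ ($A{\left(u \right)} = \sqrt{u - 33} = \sqrt{-33 + u}$)
$A{\left(f \right)} - \left(-170\right) \left(-6\right) = \sqrt{-33 + 191} - \left(-170\right) \left(-6\right) = \sqrt{158} - 1020 = -1020 + \sqrt{158}$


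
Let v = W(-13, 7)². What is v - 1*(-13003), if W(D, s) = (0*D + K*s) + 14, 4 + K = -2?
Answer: 13787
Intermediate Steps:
K = -6 (K = -4 - 2 = -6)
W(D, s) = 14 - 6*s (W(D, s) = (0*D - 6*s) + 14 = (0 - 6*s) + 14 = -6*s + 14 = 14 - 6*s)
v = 784 (v = (14 - 6*7)² = (14 - 42)² = (-28)² = 784)
v - 1*(-13003) = 784 - 1*(-13003) = 784 + 13003 = 13787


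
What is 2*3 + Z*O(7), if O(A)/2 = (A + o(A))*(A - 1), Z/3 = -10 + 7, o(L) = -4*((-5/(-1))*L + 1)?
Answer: 14802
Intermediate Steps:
o(L) = -4 - 20*L (o(L) = -4*((-5*(-1))*L + 1) = -4*(5*L + 1) = -4*(1 + 5*L) = -4 - 20*L)
Z = -9 (Z = 3*(-10 + 7) = 3*(-3) = -9)
O(A) = 2*(-1 + A)*(-4 - 19*A) (O(A) = 2*((A + (-4 - 20*A))*(A - 1)) = 2*((-4 - 19*A)*(-1 + A)) = 2*((-1 + A)*(-4 - 19*A)) = 2*(-1 + A)*(-4 - 19*A))
2*3 + Z*O(7) = 2*3 - 9*(8 - 38*7² + 30*7) = 6 - 9*(8 - 38*49 + 210) = 6 - 9*(8 - 1862 + 210) = 6 - 9*(-1644) = 6 + 14796 = 14802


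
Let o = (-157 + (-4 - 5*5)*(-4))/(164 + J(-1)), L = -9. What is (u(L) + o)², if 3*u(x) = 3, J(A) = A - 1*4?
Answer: 13924/25281 ≈ 0.55077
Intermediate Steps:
J(A) = -4 + A (J(A) = A - 4 = -4 + A)
u(x) = 1 (u(x) = (⅓)*3 = 1)
o = -41/159 (o = (-157 + (-4 - 5*5)*(-4))/(164 + (-4 - 1)) = (-157 + (-4 - 25)*(-4))/(164 - 5) = (-157 - 29*(-4))/159 = (-157 + 116)*(1/159) = -41*1/159 = -41/159 ≈ -0.25786)
(u(L) + o)² = (1 - 41/159)² = (118/159)² = 13924/25281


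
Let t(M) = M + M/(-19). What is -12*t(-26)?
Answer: 5616/19 ≈ 295.58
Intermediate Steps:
t(M) = 18*M/19 (t(M) = M + M*(-1/19) = M - M/19 = 18*M/19)
-12*t(-26) = -216*(-26)/19 = -12*(-468/19) = 5616/19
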